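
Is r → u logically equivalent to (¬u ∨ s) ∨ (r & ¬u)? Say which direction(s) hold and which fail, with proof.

Both directions fail.

(⟹) This fails. Under u = T, r = F, s = F, the left side is true but the right side is false.

(⟸) This fails. Under u = F, r = T, s = F, the left side is false but the right side is true.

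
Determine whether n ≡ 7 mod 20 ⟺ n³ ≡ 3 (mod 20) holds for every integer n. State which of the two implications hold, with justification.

The biconditional holds.

(⇒) Suppose n ≡ 7 mod 20. Write n = 20j + 7. Then (20j + 7)³ = 8000j³ + 8400j² + 2940j + 343 = 20(400j³ + 420j² + 147j + 17) + 3, so n³ ≡ 3 (mod 20).

(⇐) Conversely, suppose n³ ≡ 3 (mod 20). The only residue r in {0, …, 19} with r³ ≡ 3 (mod 20) is r = 7, so n ≡ 7 (mod 20).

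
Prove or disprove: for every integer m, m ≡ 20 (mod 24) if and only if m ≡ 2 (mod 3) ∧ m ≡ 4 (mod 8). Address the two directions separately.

Both directions hold.

(⟸) If m ≡ 2 (mod 3) and m ≡ 4 (mod 8), then by the Chinese remainder theorem m ≡ 20 (mod 24). This is exactly m ≡ 20 (mod 24).

(⟹) Suppose m ≡ 20 (mod 24); write m = 24j + 20. Since 3 ∣ 24, reducing mod 3 gives m ≡ 20 ≡ 2 (mod 3); since 8 ∣ 24, reducing mod 8 gives m ≡ 20 ≡ 4 (mod 8).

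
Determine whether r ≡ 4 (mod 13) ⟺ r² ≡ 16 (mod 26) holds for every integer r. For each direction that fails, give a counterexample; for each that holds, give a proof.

(⇒) This fails: take r = 17. Then 17 ≡ 4 (mod 13), but 17² = 289 ≡ 3 (mod 26), not 16.

(⇐) This fails: take r = 22. Then 22² = 484 ≡ 16 (mod 26), yet 22 ≡ 9 (mod 13), not 4.

Neither direction holds.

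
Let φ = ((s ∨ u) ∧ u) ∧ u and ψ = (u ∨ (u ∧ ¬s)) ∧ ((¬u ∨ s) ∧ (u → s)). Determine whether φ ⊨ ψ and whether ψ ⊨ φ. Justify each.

(⇒) fails; (⇐) holds.

(⟹) This fails. Under s = F, u = T, the left side is true but the right side is false.

(⟸) Assume the antecedent. If s is true, the antecedent forces (s = T, u = T), and ((s ∨ u) ∧ u) ∧ u holds there. If s is false, the antecedent cannot hold. Either way ((s ∨ u) ∧ u) ∧ u holds.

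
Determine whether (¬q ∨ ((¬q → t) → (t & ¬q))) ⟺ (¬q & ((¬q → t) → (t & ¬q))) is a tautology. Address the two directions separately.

(→) Assume the antecedent. If q is true, the antecedent cannot hold. If q is false, ¬q & ((¬q → t) → (t & ¬q)) reduces to true regardless of the other variables. Either way ¬q & ((¬q → t) → (t & ¬q)) holds.

(←) Assume the antecedent. If q is true, the antecedent cannot hold. If q is false, ¬q ∨ ((¬q → t) → (t & ¬q)) reduces to true regardless of the other variables. Either way ¬q ∨ ((¬q → t) → (t & ¬q)) holds.

Both directions hold; the statement is true.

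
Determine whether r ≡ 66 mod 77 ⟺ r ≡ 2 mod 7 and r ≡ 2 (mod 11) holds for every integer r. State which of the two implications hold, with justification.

(⇒) fails and (⇐) fails.

(⇒) This fails: r = 66 gives 66 ≡ 66 (mod 77) but 66 ≡ 3 (mod 7), so the conjunction on the right does not hold.

(⇐) This fails: r = 2 satisfies both congruences on the right (2 ≡ 2 mod 7 and 2 ≡ 2 mod 11) yet 2 ≡ 2 (mod 77), not 66.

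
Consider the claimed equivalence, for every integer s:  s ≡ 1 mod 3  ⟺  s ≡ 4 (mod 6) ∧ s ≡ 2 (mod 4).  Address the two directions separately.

Only the converse holds.

Forward direction. This fails: s = 1 gives 1 ≡ 1 (mod 3) but 1 ≡ 1 (mod 6), so the conjunction on the right does not hold.

Converse. If s ≡ 4 (mod 6) and s ≡ 2 (mod 4), then by the Chinese remainder theorem s ≡ 10 (mod 12). Since 10 ≡ 1 (mod 3) and 3 ∣ 12, we get s ≡ 1 (mod 3).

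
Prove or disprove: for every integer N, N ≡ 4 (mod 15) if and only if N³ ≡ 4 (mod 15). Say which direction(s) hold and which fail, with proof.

(→) Suppose N ≡ 4 (mod 15). Write N = 15j + 4. Then (15j + 4)³ = 3375j³ + 2700j² + 720j + 64 = 15(225j³ + 180j² + 48j + 4) + 4, so N³ ≡ 4 (mod 15).

(←) Conversely, suppose N³ ≡ 4 (mod 15). The only residue r in {0, …, 14} with r³ ≡ 4 (mod 15) is r = 4, so N ≡ 4 (mod 15).

Both implications hold.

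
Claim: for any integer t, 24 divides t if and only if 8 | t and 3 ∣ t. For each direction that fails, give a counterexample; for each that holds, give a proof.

The biconditional holds.

(⟹) If 24 ∣ t, write t = 24q. Since 24 = 3·8, t = 8·(3q), so 8 ∣ t; and since 24 = 8·3, t = 3·(8q), so 3 ∣ t.

(⟸) Suppose 8 ∣ t and 3 ∣ t. Any common multiple of 8 and 3 is a multiple of their lcm; here gcd(8, 3) = 1, so lcm(8, 3) = 8·3 = 24, so 24 ∣ t.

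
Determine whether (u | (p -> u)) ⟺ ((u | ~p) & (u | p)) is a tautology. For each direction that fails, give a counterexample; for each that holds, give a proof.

Only the reverse direction holds.

Forward direction. This fails. Under p = F, u = F, the left side is true but the right side is false.

Converse. Assume the antecedent. If p is true, the antecedent forces (p = T, u = T), and u | (p -> u) holds there. If p is false, u | (p -> u) reduces to true regardless of the other variables. Either way u | (p -> u) holds.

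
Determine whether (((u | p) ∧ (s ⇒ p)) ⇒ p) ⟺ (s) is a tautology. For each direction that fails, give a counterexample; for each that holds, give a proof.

Not equivalent: only (⇐) holds.

(⇒) This fails. Under u = F, p = F, s = F, the left side is true but the right side is false.

(⇐) Assume the antecedent. If u is true, the antecedent forces (u = T, p = F, s = T) or (u = T, p = T, s = T), and ((u | p) ∧ (s ⇒ p)) ⇒ p holds there. If u is false, ((u | p) ∧ (s ⇒ p)) ⇒ p reduces to true regardless of the other variables. Either way ((u | p) ∧ (s ⇒ p)) ⇒ p holds.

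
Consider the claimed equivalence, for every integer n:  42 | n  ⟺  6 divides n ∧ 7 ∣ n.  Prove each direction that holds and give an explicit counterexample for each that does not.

Both directions hold; the statement is true.

(⟹) If 42 ∣ n, write n = 42q. Since 42 = 7·6, n = 6·(7q), so 6 ∣ n; and since 42 = 6·7, n = 7·(6q), so 7 ∣ n.

(⟸) Suppose 6 ∣ n and 7 ∣ n. Any common multiple of 6 and 7 is a multiple of their lcm; here gcd(6, 7) = 1, so lcm(6, 7) = 6·7 = 42, so 42 ∣ n.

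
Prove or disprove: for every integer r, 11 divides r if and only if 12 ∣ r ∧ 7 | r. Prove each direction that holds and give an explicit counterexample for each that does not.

Neither direction holds.

(⟹) This fails: take r = 11. Certainly 11 ∣ 11, but 12 ∤ 11.

(⟸) This fails: take r = 84. Both 12 ∣ 84 and 7 ∣ 84, yet 84 is not a multiple of 11 (since 84 = 7·11 + 7), so 11 ∤ 84.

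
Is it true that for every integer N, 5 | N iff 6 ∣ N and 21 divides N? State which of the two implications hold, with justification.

Neither implication holds.

(→) This fails: take N = 5. Certainly 5 ∣ 5, but 6 ∤ 5.

(←) This fails: take N = 42. Both 6 ∣ 42 and 21 ∣ 42, yet 42 is not a multiple of 5 (since 42 = 8·5 + 2), so 5 ∤ 42.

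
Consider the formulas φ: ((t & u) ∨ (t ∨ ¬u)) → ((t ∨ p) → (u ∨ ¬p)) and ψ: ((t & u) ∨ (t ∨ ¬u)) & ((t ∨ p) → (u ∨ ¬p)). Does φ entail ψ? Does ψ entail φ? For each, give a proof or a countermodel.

Only the reverse direction holds.

Forward direction. This fails. Under u = T, p = F, t = F, the left side is true but the right side is false.

Converse. Assume the antecedent. If u is true, the consequent reduces to true regardless of the other variables. If u is false, the antecedent forces (u = F, p = F, t = F) or (u = F, p = F, t = T), and the consequent holds there. Either way the consequent holds.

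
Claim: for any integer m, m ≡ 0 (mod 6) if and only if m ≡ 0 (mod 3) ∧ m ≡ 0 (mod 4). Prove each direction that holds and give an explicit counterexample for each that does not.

Only the reverse direction holds.

Forward direction. This fails: m = 6 gives 6 ≡ 0 (mod 6) but 6 ≡ 2 (mod 4), so the conjunction on the right does not hold.

Converse. If m ≡ 0 (mod 3) and m ≡ 0 (mod 4), then by the Chinese remainder theorem m ≡ 0 (mod 12). Since 0 ≡ 0 (mod 6) and 6 ∣ 12, we get m ≡ 0 (mod 6).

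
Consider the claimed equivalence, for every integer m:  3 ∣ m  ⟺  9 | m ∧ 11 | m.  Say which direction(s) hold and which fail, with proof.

[⇒] This fails: take m = 3. Certainly 3 ∣ 3, but 9 ∤ 3.

[⇐] Suppose 9 ∣ m and 11 ∣ m. Any common multiple of 9 and 11 is a multiple of their lcm; here gcd(9, 11) = 1, so lcm(9, 11) = 9·11 = 99, so 99 ∣ m. Since 3 ∣ 99, it follows that 3 ∣ m.

Not equivalent: only (⇐) holds.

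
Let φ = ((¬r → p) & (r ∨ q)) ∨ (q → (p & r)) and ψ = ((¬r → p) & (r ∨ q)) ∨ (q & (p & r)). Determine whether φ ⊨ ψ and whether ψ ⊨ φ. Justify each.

(⇒) This fails. Under p = F, r = F, q = F, the left side is true but the right side is false.

(⇐) Assume the antecedent. If p is true, the consequent reduces to true regardless of the other variables. If p is false, the antecedent forces (p = F, r = T, q = F) or (p = F, r = T, q = T), and the consequent holds there. Either way the consequent holds.

The forward direction fails; the converse holds.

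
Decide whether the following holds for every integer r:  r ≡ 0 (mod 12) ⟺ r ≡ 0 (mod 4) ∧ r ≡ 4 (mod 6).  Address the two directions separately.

Both directions fail.

(⇒) This fails: r = 0 gives 0 ≡ 0 (mod 12) but 0 ≡ 0 (mod 6), so the conjunction on the right does not hold.

(⇐) This fails: r = 4 satisfies both congruences on the right (4 ≡ 0 mod 4 and 4 ≡ 4 mod 6) yet 4 ≡ 4 (mod 12), not 0.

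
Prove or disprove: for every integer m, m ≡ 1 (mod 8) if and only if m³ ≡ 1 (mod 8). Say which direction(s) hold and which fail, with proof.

Forward direction. Suppose m ≡ 1 (mod 8). Write m = 8j + 1. Then (8j + 1)³ = 512j³ + 192j² + 24j + 1 = 8(64j³ + 24j² + 3j) + 1, so m³ ≡ 1 (mod 8).

Converse. Suppose m³ ≡ 1 (mod 8). The only residue r in {0, …, 7} with r³ ≡ 1 (mod 8) is r = 1, so m ≡ 1 (mod 8).

Both implications hold.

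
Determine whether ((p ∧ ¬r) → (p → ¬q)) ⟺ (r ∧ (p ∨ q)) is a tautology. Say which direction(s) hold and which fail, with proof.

Only the reverse direction holds.

(⇒) This fails. Under r = F, p = F, q = F, the left side is true but the right side is false.

(⇐) Assume the antecedent. If r is true, (p ∧ ¬r) → (p → ¬q) reduces to true regardless of the other variables. If r is false, the antecedent cannot hold. Either way (p ∧ ¬r) → (p → ¬q) holds.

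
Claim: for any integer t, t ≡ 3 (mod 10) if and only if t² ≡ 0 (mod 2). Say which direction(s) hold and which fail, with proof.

(⇒) This fails: take t = 3. Then 3 ≡ 3 (mod 10), but 3² = 9 ≡ 1 (mod 2), not 0.

(⇐) This fails: take t = 0. Then 0² = 0 ≡ 0 (mod 2), yet 0 ≡ 0 (mod 10), not 3.

(⇒) fails and (⇐) fails.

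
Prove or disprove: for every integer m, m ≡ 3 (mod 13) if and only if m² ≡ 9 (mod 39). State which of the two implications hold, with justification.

[⇒] This fails: take m = 16. Then 16 ≡ 3 (mod 13), but 16² = 256 ≡ 22 (mod 39), not 9.

[⇐] This fails: take m = 36. Then 36² = 1296 ≡ 9 (mod 39), yet 36 ≡ 10 (mod 13), not 3.

Neither direction holds.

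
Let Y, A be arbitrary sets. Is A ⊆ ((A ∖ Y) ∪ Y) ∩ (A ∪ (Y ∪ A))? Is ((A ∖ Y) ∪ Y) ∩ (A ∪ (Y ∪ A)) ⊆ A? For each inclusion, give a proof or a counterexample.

Reverse inclusion. This inclusion fails. Take Y = {1}, A = ∅; then 1 ∈ ((A ∖ Y) ∪ Y) ∩ (A ∪ (Y ∪ A)) but 1 ∉ A.

Forward inclusion. Let x ∈ A. Then either x ∈ A and x ∉ Y; or x ∈ Y ∩ A. In each case x ∈ ((A ∖ Y) ∪ Y) ∩ (A ∪ (Y ∪ A)), so A ⊆ ((A ∖ Y) ∪ Y) ∩ (A ∪ (Y ∪ A)).

Only the forward inclusion holds.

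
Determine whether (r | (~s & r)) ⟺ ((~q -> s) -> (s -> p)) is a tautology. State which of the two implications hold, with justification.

Neither direction holds.

[⇒] This fails. Under q = F, r = T, s = T, p = F, the left side is true but the right side is false.

[⇐] This fails. Under q = F, r = F, s = F, p = F, the left side is false but the right side is true.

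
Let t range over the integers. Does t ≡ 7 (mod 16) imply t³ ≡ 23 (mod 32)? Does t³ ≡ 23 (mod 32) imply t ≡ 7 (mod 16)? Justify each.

(⇒) This fails: take t = 23. Then 23 ≡ 7 (mod 16), but 23³ = 12167 ≡ 7 (mod 32), not 23.

(⇐) Conversely, the residues r modulo 32 with r³ ≡ 23 (mod 32) are exactly {7}, and each is ≡ 7 (mod 16).

Not equivalent: only (⇐) holds.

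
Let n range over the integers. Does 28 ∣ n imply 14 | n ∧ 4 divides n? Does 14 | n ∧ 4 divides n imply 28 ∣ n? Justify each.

The biconditional holds.

(⟹) If 28 ∣ n, write n = 28q. Since 28 = 2·14, n = 14·(2q), so 14 ∣ n; and since 28 = 7·4, n = 4·(7q), so 4 ∣ n.

(⟸) Suppose 14 ∣ n and 4 ∣ n. Any common multiple of 14 and 4 is a multiple of their lcm; here lcm(14, 4) = 14·4/gcd(14, 4) = 56/2 = 28, so 28 ∣ n.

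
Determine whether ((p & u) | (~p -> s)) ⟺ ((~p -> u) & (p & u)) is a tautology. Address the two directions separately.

(→) This fails. Under u = F, s = T, p = F, the left side is true but the right side is false.

(←) Assume the antecedent. If u is true, the antecedent forces (u = T, s = F, p = T) or (u = T, s = T, p = T), and (p & u) | (~p -> s) holds there. If u is false, the antecedent cannot hold. Either way (p & u) | (~p -> s) holds.

Only the converse holds.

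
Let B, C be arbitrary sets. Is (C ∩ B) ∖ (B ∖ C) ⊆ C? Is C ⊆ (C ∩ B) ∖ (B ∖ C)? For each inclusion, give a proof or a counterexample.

(⊆) Let x ∈ (C ∩ B) ∖ (B ∖ C). Then x ∈ B ∩ C, from which x ∈ C.

(⊇) This inclusion fails. Take B = ∅, C = {1}; then 1 ∈ C but 1 ∉ (C ∩ B) ∖ (B ∖ C).

Only the forward inclusion holds.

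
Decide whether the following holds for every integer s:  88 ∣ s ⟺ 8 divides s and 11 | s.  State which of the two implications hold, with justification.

Equivalent; both directions hold.

[⇒] If 88 ∣ s, write s = 88q. Since 88 = 11·8, s = 8·(11q), so 8 ∣ s; and since 88 = 8·11, s = 11·(8q), so 11 ∣ s.

[⇐] Suppose 8 ∣ s and 11 ∣ s. Any common multiple of 8 and 11 is a multiple of their lcm; here gcd(8, 11) = 1, so lcm(8, 11) = 8·11 = 88, so 88 ∣ s.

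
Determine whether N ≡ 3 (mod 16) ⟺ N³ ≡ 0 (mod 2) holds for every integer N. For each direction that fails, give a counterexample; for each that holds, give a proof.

Neither direction holds.

Forward direction. This fails: take N = 3. Then 3 ≡ 3 (mod 16), but 3³ = 27 ≡ 1 (mod 2), not 0.

Converse. This fails: take N = 0. Then 0³ = 0 ≡ 0 (mod 2), yet 0 ≡ 0 (mod 16), not 3.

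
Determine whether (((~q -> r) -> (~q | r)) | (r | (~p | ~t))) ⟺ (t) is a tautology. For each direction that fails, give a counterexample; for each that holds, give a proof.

(⇒) This fails. Under p = F, t = F, q = F, r = F, the left side is true but the right side is false.

(⇐) This fails. Under p = T, t = T, q = T, r = F, the left side is false but the right side is true.

Both directions fail.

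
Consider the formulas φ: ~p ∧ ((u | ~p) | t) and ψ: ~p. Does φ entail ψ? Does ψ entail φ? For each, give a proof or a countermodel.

(⇒) Assume the antecedent. If t is true, the antecedent forces (t = T, u = F, p = F) or (t = T, u = T, p = F), and ~p holds there. If t is false, the antecedent forces (t = F, u = F, p = F) or (t = F, u = T, p = F), and ~p holds there. Either way ~p holds.

(⇐) Assume the antecedent. If t is true, the antecedent forces (t = T, u = F, p = F) or (t = T, u = T, p = F), and ~p ∧ ((u | ~p) | t) holds there. If t is false, the antecedent forces (t = F, u = F, p = F) or (t = F, u = T, p = F), and ~p ∧ ((u | ~p) | t) holds there. Either way ~p ∧ ((u | ~p) | t) holds.

Both implications hold.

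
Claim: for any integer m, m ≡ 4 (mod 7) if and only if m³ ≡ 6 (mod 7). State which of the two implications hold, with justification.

Both directions fail.

(→) This fails: take m = 4. Then 4 ≡ 4 (mod 7), but 4³ = 64 ≡ 1 (mod 7), not 6.

(←) This fails: take m = 3. Then 3³ = 27 ≡ 6 (mod 7), yet 3 ≡ 3 (mod 7), not 4.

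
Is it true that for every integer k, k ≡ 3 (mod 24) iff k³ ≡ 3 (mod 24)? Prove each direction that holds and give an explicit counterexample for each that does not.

Equivalent; both directions hold.

(⇒) Suppose k ≡ 3 (mod 24). Write k = 24j + 3. Then (24j + 3)³ = 13824j³ + 5184j² + 648j + 27 = 24(576j³ + 216j² + 27j + 1) + 3, so k³ ≡ 3 (mod 24).

(⇐) Conversely, suppose k³ ≡ 3 (mod 24). The only residue r in {0, …, 23} with r³ ≡ 3 (mod 24) is r = 3, so k ≡ 3 (mod 24).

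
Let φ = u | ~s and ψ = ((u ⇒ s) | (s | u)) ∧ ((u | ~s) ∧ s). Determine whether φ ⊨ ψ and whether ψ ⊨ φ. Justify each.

(⇐) Assume the antecedent. If u is true, u | ~s reduces to true regardless of the other variables. If u is false, the antecedent cannot hold. Either way u | ~s holds.

(⇒) This fails. Under u = F, s = F, the left side is true but the right side is false.

Only the converse holds.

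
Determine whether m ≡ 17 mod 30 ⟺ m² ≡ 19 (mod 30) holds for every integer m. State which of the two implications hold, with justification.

(⇐) This fails: take m = 7. Then 7² = 49 ≡ 19 (mod 30), yet 7 ≡ 7 (mod 30), not 17.

(⇒) Suppose m ≡ 17 mod 30. Write m = 30j + 17. Then (30j + 17)² = 900j² + 1020j + 289 = 30(30j² + 34j + 9) + 19, so m² ≡ 19 (mod 30).

Only the forward implication holds.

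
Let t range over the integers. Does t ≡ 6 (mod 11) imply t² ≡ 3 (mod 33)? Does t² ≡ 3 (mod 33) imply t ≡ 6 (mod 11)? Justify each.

Both directions fail.

Forward direction. This fails: take t = 17. Then 17 ≡ 6 (mod 11), but 17² = 289 ≡ 25 (mod 33), not 3.

Converse. This fails: take t = 27. Then 27² = 729 ≡ 3 (mod 33), yet 27 ≡ 5 (mod 11), not 6.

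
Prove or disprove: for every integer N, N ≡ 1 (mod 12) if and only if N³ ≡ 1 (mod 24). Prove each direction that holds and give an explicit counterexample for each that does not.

Not equivalent: only (⇐) holds.

[⇒] This fails: take N = 13. Then 13 ≡ 1 (mod 12), but 13³ = 2197 ≡ 13 (mod 24), not 1.

[⇐] Conversely, the residues r modulo 24 with r³ ≡ 1 (mod 24) are exactly {1}, and each is ≡ 1 (mod 12).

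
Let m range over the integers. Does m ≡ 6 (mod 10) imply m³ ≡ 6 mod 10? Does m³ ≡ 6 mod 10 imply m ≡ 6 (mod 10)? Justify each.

Both implications hold.

(⇒) Suppose m ≡ 6 (mod 10). Write m = 10j + 6. Then (10j + 6)³ = 1000j³ + 1800j² + 1080j + 216 = 10(100j³ + 180j² + 108j + 21) + 6, so m³ ≡ 6 (mod 10).

(⇐) For the converse, argue contrapositively. If m ≢ 6 (mod 10), then m is congruent to one of 0, 1, 2, 3, 4, 5, 7, 8, 9 modulo 10, and these give m³ ≡ 0, 1, 8, 7, 4, 5, 3, 2, 9 respectively — never 6.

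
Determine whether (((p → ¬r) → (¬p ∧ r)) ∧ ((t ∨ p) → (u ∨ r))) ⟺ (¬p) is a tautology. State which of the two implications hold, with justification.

Neither direction holds.

[⇒] This fails. Under t = F, r = T, p = T, u = F, the left side is true but the right side is false.

[⇐] This fails. Under t = F, r = F, p = F, u = F, the left side is false but the right side is true.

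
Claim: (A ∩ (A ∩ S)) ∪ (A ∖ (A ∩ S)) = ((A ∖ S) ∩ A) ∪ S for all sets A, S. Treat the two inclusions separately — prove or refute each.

(⊆) Let x ∈ (A ∩ (A ∩ S)) ∪ (A ∖ (A ∩ S)). Then either x ∈ A and x ∉ S; or x ∈ A ∩ S. In each case x ∈ ((A ∖ S) ∩ A) ∪ S, so (A ∩ (A ∩ S)) ∪ (A ∖ (A ∩ S)) ⊆ ((A ∖ S) ∩ A) ∪ S.

(⊇) This inclusion fails. Take A = ∅, S = {1}; then 1 ∈ ((A ∖ S) ∩ A) ∪ S but 1 ∉ (A ∩ (A ∩ S)) ∪ (A ∖ (A ∩ S)).

The sets are not equal: only the forward inclusion holds.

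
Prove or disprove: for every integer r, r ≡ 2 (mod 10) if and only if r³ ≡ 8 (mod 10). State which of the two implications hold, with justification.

The biconditional holds.

(←) Suppose r³ ≡ 8 (mod 10). The only residue r in {0, …, 9} with r³ ≡ 8 (mod 10) is r = 2, so r ≡ 2 (mod 10).

(→) Suppose r ≡ 2 (mod 10). Write r = 10j + 2. Then (10j + 2)³ = 1000j³ + 600j² + 120j + 8 = 10(100j³ + 60j² + 12j) + 8, so r³ ≡ 8 (mod 10).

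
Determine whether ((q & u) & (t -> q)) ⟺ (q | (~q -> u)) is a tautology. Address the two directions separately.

(⇒) holds; (⇐) fails.

Forward direction. Assume the antecedent. If t is true, the antecedent forces (t = T, u = T, q = T), and q | (~q -> u) holds there. If t is false, the antecedent forces (t = F, u = T, q = T), and q | (~q -> u) holds there. Either way q | (~q -> u) holds.

Converse. This fails. Under t = F, u = T, q = F, the left side is false but the right side is true.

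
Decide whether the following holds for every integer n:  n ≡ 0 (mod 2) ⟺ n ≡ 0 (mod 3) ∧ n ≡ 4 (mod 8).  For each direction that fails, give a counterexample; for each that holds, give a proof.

Forward direction. This fails: n = 0 gives 0 ≡ 0 (mod 2) but 0 ≡ 0 (mod 8), so the conjunction on the right does not hold.

Converse. If n ≡ 0 (mod 3) and n ≡ 4 (mod 8), then by the Chinese remainder theorem n ≡ 12 (mod 24). Since 12 ≡ 0 (mod 2) and 2 ∣ 24, we get n ≡ 0 (mod 2).

Not equivalent: only (⇐) holds.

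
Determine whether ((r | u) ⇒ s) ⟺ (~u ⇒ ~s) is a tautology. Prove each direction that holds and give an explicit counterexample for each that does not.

[⇒] This fails. Under s = T, u = F, r = F, the left side is true but the right side is false.

[⇐] This fails. Under s = F, u = T, r = F, the left side is false but the right side is true.

Both directions fail.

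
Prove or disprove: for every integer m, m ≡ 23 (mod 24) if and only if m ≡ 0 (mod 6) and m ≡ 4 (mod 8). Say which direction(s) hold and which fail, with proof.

Neither direction holds.

Forward direction. This fails: m = 23 gives 23 ≡ 23 (mod 24) but 23 ≡ 5 (mod 6), so the conjunction on the right does not hold.

Converse. This fails: m = 12 satisfies both congruences on the right (12 ≡ 0 mod 6 and 12 ≡ 4 mod 8) yet 12 ≡ 12 (mod 24), not 23.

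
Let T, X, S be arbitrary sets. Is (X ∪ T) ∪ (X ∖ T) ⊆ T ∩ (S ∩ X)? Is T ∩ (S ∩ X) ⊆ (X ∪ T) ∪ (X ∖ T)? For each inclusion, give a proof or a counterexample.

(⟹) This inclusion fails. Take T = {1}, X = ∅, S = ∅; then 1 ∈ (X ∪ T) ∪ (X ∖ T) but 1 ∉ T ∩ (S ∩ X).

(⟸) Let x ∈ T ∩ (S ∩ X). Then x ∈ T ∩ X ∩ S, from which x ∈ (X ∪ T) ∪ (X ∖ T).

(⊆) fails; (⊇) holds.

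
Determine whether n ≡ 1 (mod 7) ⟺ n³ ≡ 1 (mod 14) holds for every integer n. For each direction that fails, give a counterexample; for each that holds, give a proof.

(→) This fails: take n = 8. Then 8 ≡ 1 (mod 7), but 8³ = 512 ≡ 8 (mod 14), not 1.

(←) This fails: take n = 9. Then 9³ = 729 ≡ 1 (mod 14), yet 9 ≡ 2 (mod 7), not 1.

Neither direction holds.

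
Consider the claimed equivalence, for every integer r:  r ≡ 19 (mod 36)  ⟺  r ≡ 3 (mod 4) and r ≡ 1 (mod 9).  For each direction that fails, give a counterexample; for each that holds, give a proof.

Both directions hold.

(⇒) Suppose r ≡ 19 (mod 36); write r = 36j + 19. Since 4 ∣ 36, reducing mod 4 gives r ≡ 19 ≡ 3 (mod 4); since 9 ∣ 36, reducing mod 9 gives r ≡ 19 ≡ 1 (mod 9).

(⇐) Conversely, if r ≡ 3 (mod 4) and r ≡ 1 (mod 9), then by the Chinese remainder theorem r ≡ 19 (mod 36). This is exactly r ≡ 19 (mod 36).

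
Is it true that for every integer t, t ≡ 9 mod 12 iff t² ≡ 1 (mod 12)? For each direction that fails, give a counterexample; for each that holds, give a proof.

(→) This fails: take t = 9. Then 9 ≡ 9 (mod 12), but 9² = 81 ≡ 9 (mod 12), not 1.

(←) This fails: take t = 1. Then 1² = 1 ≡ 1 (mod 12), yet 1 ≡ 1 (mod 12), not 9.

(⇒) fails and (⇐) fails.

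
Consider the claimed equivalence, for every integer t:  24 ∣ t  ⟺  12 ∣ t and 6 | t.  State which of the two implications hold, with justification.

(→) If 24 ∣ t, write t = 24q. Since 24 = 2·12, t = 12·(2q), so 12 ∣ t; and since 24 = 4·6, t = 6·(4q), so 6 ∣ t.

(←) This fails: take t = 12. Both 12 ∣ 12 and 6 ∣ 12, yet 12 is not a multiple of 24 (since 12 = 0·24 + 12), so 24 ∤ 12.

(⇒) holds; (⇐) fails.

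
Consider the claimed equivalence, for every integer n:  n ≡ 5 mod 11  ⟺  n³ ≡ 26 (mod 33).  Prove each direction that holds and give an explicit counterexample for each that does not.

The forward direction fails; the converse holds.

[⇒] This fails: take n = 16. Then 16 ≡ 5 (mod 11), but 16³ = 4096 ≡ 4 (mod 33), not 26.

[⇐] Conversely, the residues r modulo 33 with r³ ≡ 26 (mod 33) are exactly {5}, and each is ≡ 5 (mod 11).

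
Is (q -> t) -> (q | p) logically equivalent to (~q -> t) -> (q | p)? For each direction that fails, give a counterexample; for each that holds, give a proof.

[⇒] Assume the antecedent. If q is true, (~q -> t) -> (q | p) reduces to true regardless of the other variables. If q is false, the antecedent forces (t = F, q = F, p = T) or (t = T, q = F, p = T), and (~q -> t) -> (q | p) holds there. Either way (~q -> t) -> (q | p) holds.

[⇐] This fails. Under t = F, q = F, p = F, the left side is false but the right side is true.

(⇒) holds; (⇐) fails.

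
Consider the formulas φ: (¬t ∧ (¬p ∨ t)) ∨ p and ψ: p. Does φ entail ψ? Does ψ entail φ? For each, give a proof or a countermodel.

Not equivalent: only (⇐) holds.

(⇐) Assume the antecedent. If t is true, the antecedent forces (t = T, p = T), and (¬t ∧ (¬p ∨ t)) ∨ p holds there. If t is false, (¬t ∧ (¬p ∨ t)) ∨ p reduces to true regardless of the other variables. Either way (¬t ∧ (¬p ∨ t)) ∨ p holds.

(⇒) This fails. Under t = F, p = F, the left side is true but the right side is false.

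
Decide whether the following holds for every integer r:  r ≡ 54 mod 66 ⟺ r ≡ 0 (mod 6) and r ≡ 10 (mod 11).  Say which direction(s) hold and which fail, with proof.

(⇒) Suppose r ≡ 54 (mod 66); write r = 66j + 54. Since 6 ∣ 66, reducing mod 6 gives r ≡ 54 ≡ 0 (mod 6); since 11 ∣ 66, reducing mod 11 gives r ≡ 54 ≡ 10 (mod 11).

(⇐) Conversely, if r ≡ 0 (mod 6) and r ≡ 10 (mod 11), then by the Chinese remainder theorem r ≡ 54 (mod 66). This is exactly r ≡ 54 (mod 66).

Both implications hold.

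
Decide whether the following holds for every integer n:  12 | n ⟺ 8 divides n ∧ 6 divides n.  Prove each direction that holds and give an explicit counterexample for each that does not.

(⇒) This fails: take n = 12. Certainly 12 ∣ 12, but 8 ∤ 12.

(⇐) Suppose 8 ∣ n and 6 ∣ n. Any common multiple of 8 and 6 is a multiple of their lcm; here lcm(8, 6) = 8·6/gcd(8, 6) = 48/2 = 24, so 24 ∣ n. Since 12 ∣ 24, it follows that 12 ∣ n.

Not equivalent: only (⇐) holds.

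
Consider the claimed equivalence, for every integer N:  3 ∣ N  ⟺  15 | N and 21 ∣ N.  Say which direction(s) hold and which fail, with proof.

Only the converse holds.

(⇒) This fails: take N = 3. Certainly 3 ∣ 3, but 15 ∤ 3.

(⇐) Suppose 15 ∣ N and 21 ∣ N. Any common multiple of 15 and 21 is a multiple of their lcm; here lcm(15, 21) = 15·21/gcd(15, 21) = 315/3 = 105, so 105 ∣ N. Since 3 ∣ 105, it follows that 3 ∣ N.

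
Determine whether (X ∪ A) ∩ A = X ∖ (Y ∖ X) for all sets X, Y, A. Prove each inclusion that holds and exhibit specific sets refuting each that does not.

(⊆) This inclusion fails. Take X = ∅, Y = ∅, A = {1}; then 1 ∈ (X ∪ A) ∩ A but 1 ∉ X ∖ (Y ∖ X).

(⊇) This inclusion fails. Take X = {1}, Y = ∅, A = ∅; then 1 ∈ X ∖ (Y ∖ X) but 1 ∉ (X ∪ A) ∩ A.

(⊆) fails and (⊇) fails.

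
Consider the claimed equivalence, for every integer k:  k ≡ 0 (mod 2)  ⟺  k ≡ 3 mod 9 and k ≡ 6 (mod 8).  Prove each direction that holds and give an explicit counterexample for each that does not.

(⇒) fails; (⇐) holds.

Converse. If k ≡ 3 (mod 9) and k ≡ 6 (mod 8), then by the Chinese remainder theorem k ≡ 30 (mod 72). Since 30 ≡ 0 (mod 2) and 2 ∣ 72, we get k ≡ 0 (mod 2).

Forward direction. This fails: k = 0 gives 0 ≡ 0 (mod 2) but 0 ≡ 0 (mod 9), so the conjunction on the right does not hold.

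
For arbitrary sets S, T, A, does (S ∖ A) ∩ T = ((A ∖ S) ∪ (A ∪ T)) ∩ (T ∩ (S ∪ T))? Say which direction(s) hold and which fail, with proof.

The sets are not equal: only the forward inclusion holds.

Forward inclusion. Let x ∈ (S ∖ A) ∩ T. Then x ∈ S ∩ T and x ∉ A, from which x ∈ ((A ∖ S) ∪ (A ∪ T)) ∩ (T ∩ (S ∪ T)).

Reverse inclusion. This inclusion fails. Take S = ∅, T = {1}, A = ∅; then 1 ∈ ((A ∖ S) ∪ (A ∪ T)) ∩ (T ∩ (S ∪ T)) but 1 ∉ (S ∖ A) ∩ T.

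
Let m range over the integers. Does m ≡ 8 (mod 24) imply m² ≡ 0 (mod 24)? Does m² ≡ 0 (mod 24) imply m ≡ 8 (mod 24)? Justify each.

Neither direction holds.

(⇒) This fails: take m = 8. Then 8 ≡ 8 (mod 24), but 8² = 64 ≡ 16 (mod 24), not 0.

(⇐) This fails: take m = 0. Then 0² = 0 ≡ 0 (mod 24), yet 0 ≡ 0 (mod 24), not 8.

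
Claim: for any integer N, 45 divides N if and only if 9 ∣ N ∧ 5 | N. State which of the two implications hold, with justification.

[⇐] Suppose 9 ∣ N and 5 ∣ N. Any common multiple of 9 and 5 is a multiple of their lcm; here gcd(9, 5) = 1, so lcm(9, 5) = 9·5 = 45, so 45 ∣ N.

[⇒] If 45 ∣ N, write N = 45q. Since 45 = 5·9, N = 9·(5q), so 9 ∣ N; and since 45 = 9·5, N = 5·(9q), so 5 ∣ N.

Both directions hold.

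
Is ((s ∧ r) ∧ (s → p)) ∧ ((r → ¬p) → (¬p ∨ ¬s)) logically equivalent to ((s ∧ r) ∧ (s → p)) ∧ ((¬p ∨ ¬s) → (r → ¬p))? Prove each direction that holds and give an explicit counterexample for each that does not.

Forward direction. Assume the antecedent. If p is true, the antecedent forces (p = T, r = T, s = T), and the consequent holds there. If p is false, the antecedent cannot hold. Either way the consequent holds.

Converse. Assume the antecedent. If p is true, the antecedent forces (p = T, r = T, s = T), and the consequent holds there. If p is false, the antecedent cannot hold. Either way the consequent holds.

Both directions hold.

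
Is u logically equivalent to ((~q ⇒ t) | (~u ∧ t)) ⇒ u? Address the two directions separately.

The forward direction holds; the converse fails.

(→) Assume the antecedent. If t is true, the antecedent forces (t = T, q = F, u = T) or (t = T, q = T, u = T), and ((~q ⇒ t) | (~u ∧ t)) ⇒ u holds there. If t is false, the antecedent forces (t = F, q = F, u = T) or (t = F, q = T, u = T), and ((~q ⇒ t) | (~u ∧ t)) ⇒ u holds there. Either way ((~q ⇒ t) | (~u ∧ t)) ⇒ u holds.

(←) This fails. Under t = F, q = F, u = F, the left side is false but the right side is true.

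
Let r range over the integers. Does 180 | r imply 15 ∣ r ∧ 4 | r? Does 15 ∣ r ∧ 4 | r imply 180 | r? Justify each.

The forward direction holds; the converse fails.

(⟹) If 180 ∣ r, write r = 180q. Since 180 = 12·15, r = 15·(12q), so 15 ∣ r; and since 180 = 45·4, r = 4·(45q), so 4 ∣ r.

(⟸) This fails: take r = 60. Both 15 ∣ 60 and 4 ∣ 60, yet 60 is not a multiple of 180 (since 60 = 0·180 + 60), so 180 ∤ 60.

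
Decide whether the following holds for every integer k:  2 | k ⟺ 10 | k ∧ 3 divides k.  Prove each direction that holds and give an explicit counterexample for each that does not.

Only the reverse direction holds.

Converse. Suppose 10 ∣ k and 3 ∣ k. Any common multiple of 10 and 3 is a multiple of their lcm; here gcd(10, 3) = 1, so lcm(10, 3) = 10·3 = 30, so 30 ∣ k. Since 2 ∣ 30, it follows that 2 ∣ k.

Forward direction. This fails: take k = 2. Certainly 2 ∣ 2, but 10 ∤ 2.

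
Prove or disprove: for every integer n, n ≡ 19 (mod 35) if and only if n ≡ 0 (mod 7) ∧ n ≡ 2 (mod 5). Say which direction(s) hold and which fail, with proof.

Neither direction holds.

(→) This fails: n = 19 gives 19 ≡ 19 (mod 35) but 19 ≡ 5 (mod 7), so the conjunction on the right does not hold.

(←) This fails: n = 7 satisfies both congruences on the right (7 ≡ 0 mod 7 and 7 ≡ 2 mod 5) yet 7 ≡ 7 (mod 35), not 19.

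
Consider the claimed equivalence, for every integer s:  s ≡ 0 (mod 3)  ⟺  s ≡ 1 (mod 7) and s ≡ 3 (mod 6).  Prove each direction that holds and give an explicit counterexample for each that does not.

[⇐] If s ≡ 1 (mod 7) and s ≡ 3 (mod 6), then by the Chinese remainder theorem s ≡ 15 (mod 42). Since 15 ≡ 0 (mod 3) and 3 ∣ 42, we get s ≡ 0 (mod 3).

[⇒] This fails: s = 0 gives 0 ≡ 0 (mod 3) but 0 ≡ 0 (mod 7), so the conjunction on the right does not hold.

Only the reverse direction holds.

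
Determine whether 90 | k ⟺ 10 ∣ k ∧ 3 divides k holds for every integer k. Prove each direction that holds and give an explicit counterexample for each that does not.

(⇒) holds; (⇐) fails.

(→) If 90 ∣ k, write k = 90q. Since 90 = 9·10, k = 10·(9q), so 10 ∣ k; and since 90 = 30·3, k = 3·(30q), so 3 ∣ k.

(←) This fails: take k = 30. Both 10 ∣ 30 and 3 ∣ 30, yet 30 is not a multiple of 90 (since 30 = 0·90 + 30), so 90 ∤ 30.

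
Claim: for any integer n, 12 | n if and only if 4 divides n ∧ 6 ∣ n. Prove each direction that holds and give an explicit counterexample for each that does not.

Forward direction. If 12 ∣ n, write n = 12q. Since 12 = 3·4, n = 4·(3q), so 4 ∣ n; and since 12 = 2·6, n = 6·(2q), so 6 ∣ n.

Converse. Suppose 4 ∣ n and 6 ∣ n. Any common multiple of 4 and 6 is a multiple of their lcm; here lcm(4, 6) = 4·6/gcd(4, 6) = 24/2 = 12, so 12 ∣ n.

The biconditional holds.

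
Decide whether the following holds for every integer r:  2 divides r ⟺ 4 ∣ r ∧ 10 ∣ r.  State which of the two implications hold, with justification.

Converse. Suppose 4 ∣ r and 10 ∣ r. Any common multiple of 4 and 10 is a multiple of their lcm; here lcm(4, 10) = 4·10/gcd(4, 10) = 40/2 = 20, so 20 ∣ r. Since 2 ∣ 20, it follows that 2 ∣ r.

Forward direction. This fails: take r = 2. Certainly 2 ∣ 2, but 4 ∤ 2.

Not equivalent: only (⇐) holds.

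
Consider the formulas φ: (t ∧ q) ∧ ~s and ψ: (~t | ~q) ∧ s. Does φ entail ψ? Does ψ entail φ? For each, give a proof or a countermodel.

(→) This fails. Under s = F, t = T, q = T, the left side is true but the right side is false.

(←) This fails. Under s = T, t = F, q = F, the left side is false but the right side is true.

Both directions fail.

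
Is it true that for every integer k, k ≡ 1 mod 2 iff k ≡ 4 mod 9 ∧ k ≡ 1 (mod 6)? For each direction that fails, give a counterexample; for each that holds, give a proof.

Not equivalent: only (⇐) holds.

(⇐) If k ≡ 4 (mod 9) and k ≡ 1 (mod 6), then by the Chinese remainder theorem k ≡ 13 (mod 18). Since 13 ≡ 1 (mod 2) and 2 ∣ 18, we get k ≡ 1 (mod 2).

(⇒) This fails: k = 1 gives 1 ≡ 1 (mod 2) but 1 ≡ 1 (mod 9), so the conjunction on the right does not hold.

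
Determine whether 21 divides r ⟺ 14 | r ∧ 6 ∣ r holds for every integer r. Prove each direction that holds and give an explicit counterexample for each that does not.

(⇒) fails; (⇐) holds.

Forward direction. This fails: take r = 21. Certainly 21 ∣ 21, but 14 ∤ 21.

Converse. Suppose 14 ∣ r and 6 ∣ r. Any common multiple of 14 and 6 is a multiple of their lcm; here lcm(14, 6) = 14·6/gcd(14, 6) = 84/2 = 42, so 42 ∣ r. Since 21 ∣ 42, it follows that 21 ∣ r.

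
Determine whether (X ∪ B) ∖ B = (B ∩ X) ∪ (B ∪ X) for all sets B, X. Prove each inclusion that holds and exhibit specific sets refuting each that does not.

Forward inclusion. Let x ∈ (X ∪ B) ∖ B. Then x ∈ X and x ∉ B, from which x ∈ (B ∩ X) ∪ (B ∪ X).

Reverse inclusion. This inclusion fails. Take B = {1}, X = ∅; then 1 ∈ (B ∩ X) ∪ (B ∪ X) but 1 ∉ (X ∪ B) ∖ B.

The sets are not equal: only the forward inclusion holds.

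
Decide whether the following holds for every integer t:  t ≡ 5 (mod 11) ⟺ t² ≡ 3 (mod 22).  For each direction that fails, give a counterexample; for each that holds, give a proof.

(⇒) fails and (⇐) fails.

(⟹) This fails: take t = 16. Then 16 ≡ 5 (mod 11), but 16² = 256 ≡ 14 (mod 22), not 3.

(⟸) This fails: take t = 17. Then 17² = 289 ≡ 3 (mod 22), yet 17 ≡ 6 (mod 11), not 5.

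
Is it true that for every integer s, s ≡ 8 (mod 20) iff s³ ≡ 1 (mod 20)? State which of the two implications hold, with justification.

(⇒) fails and (⇐) fails.

(⇒) This fails: take s = 8. Then 8 ≡ 8 (mod 20), but 8³ = 512 ≡ 12 (mod 20), not 1.

(⇐) This fails: take s = 1. Then 1³ = 1 ≡ 1 (mod 20), yet 1 ≡ 1 (mod 20), not 8.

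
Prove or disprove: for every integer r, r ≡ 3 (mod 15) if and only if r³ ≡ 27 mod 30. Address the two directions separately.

[⇒] This fails: take r = 18. Then 18 ≡ 3 (mod 15), but 18³ = 5832 ≡ 12 (mod 30), not 27.

[⇐] Conversely, the residues r modulo 30 with r³ ≡ 27 (mod 30) are exactly {3}, and each is ≡ 3 (mod 15).

Only the converse holds.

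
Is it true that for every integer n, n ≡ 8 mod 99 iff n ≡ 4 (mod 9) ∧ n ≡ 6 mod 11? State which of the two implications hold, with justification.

Forward direction. This fails: n = 8 gives 8 ≡ 8 (mod 99) but 8 ≡ 8 (mod 9), so the conjunction on the right does not hold.

Converse. This fails: n = 94 satisfies both congruences on the right (94 ≡ 4 mod 9 and 94 ≡ 6 mod 11) yet 94 ≡ 94 (mod 99), not 8.

Neither direction holds.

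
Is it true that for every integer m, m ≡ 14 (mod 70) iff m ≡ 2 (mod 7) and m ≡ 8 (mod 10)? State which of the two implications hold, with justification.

Forward direction. This fails: m = 14 gives 14 ≡ 14 (mod 70) but 14 ≡ 0 (mod 7), so the conjunction on the right does not hold.

Converse. This fails: m = 58 satisfies both congruences on the right (58 ≡ 2 mod 7 and 58 ≡ 8 mod 10) yet 58 ≡ 58 (mod 70), not 14.

(⇒) fails and (⇐) fails.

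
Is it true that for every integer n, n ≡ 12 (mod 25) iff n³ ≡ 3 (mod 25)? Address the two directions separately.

Forward direction. Suppose n ≡ 12 (mod 25). Write n = 25j + 12. Then (25j + 12)³ = 15625j³ + 22500j² + 10800j + 1728 = 25(625j³ + 900j² + 432j + 69) + 3, so n³ ≡ 3 (mod 25).

Converse. Suppose n³ ≡ 3 (mod 25). The only residue r in {0, …, 24} with r³ ≡ 3 (mod 25) is r = 12, so n ≡ 12 (mod 25).

Equivalent; both directions hold.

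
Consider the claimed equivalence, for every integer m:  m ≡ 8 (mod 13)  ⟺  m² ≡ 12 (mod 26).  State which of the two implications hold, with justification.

Both directions fail.

(⇒) This fails: take m = 21. Then 21 ≡ 8 (mod 13), but 21² = 441 ≡ 25 (mod 26), not 12.

(⇐) This fails: take m = 18. Then 18² = 324 ≡ 12 (mod 26), yet 18 ≡ 5 (mod 13), not 8.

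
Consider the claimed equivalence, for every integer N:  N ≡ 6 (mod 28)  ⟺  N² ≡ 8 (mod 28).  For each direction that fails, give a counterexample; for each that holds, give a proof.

(⟹) Suppose N ≡ 6 (mod 28). Write N = 28j + 6. Then (28j + 6)² = 784j² + 336j + 36 = 28(28j² + 12j + 1) + 8, so N² ≡ 8 (mod 28).

(⟸) This fails: take N = 8. Then 8² = 64 ≡ 8 (mod 28), yet 8 ≡ 8 (mod 28), not 6.

The forward direction holds; the converse fails.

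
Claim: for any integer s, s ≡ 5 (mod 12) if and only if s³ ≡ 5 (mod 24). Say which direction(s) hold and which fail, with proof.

(⇒) fails; (⇐) holds.

(⟸) The residues r modulo 24 with r³ ≡ 5 (mod 24) are exactly {5}, and each is ≡ 5 (mod 12).

(⟹) This fails: take s = 17. Then 17 ≡ 5 (mod 12), but 17³ = 4913 ≡ 17 (mod 24), not 5.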